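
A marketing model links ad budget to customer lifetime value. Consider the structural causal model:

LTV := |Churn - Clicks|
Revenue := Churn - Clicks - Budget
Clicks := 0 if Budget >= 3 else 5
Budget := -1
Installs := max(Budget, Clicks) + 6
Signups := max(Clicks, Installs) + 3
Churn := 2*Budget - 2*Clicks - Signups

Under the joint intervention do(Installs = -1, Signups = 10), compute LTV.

27

Under do(Installs = -1, Signups = 10), each intervened variable's structural equation is replaced by its fixed value.
Clicks = 0 if Budget >= 3 else 5  [with Budget=-1]  = 5
Churn = 2*Budget - 2*Clicks - Signups  [with Budget=-1, Clicks=5, Signups=10]  = -22
LTV = |Churn - Clicks|  [with Churn=-22, Clicks=5]  = 27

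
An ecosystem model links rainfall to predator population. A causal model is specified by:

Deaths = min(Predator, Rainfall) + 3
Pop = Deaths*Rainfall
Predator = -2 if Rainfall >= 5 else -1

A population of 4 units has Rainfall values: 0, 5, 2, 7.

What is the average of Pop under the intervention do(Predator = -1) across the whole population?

7

do(Predator=-1) breaks Predator's dependence on Rainfall. With Predator=-1 fixed, Pop across the units is 0, 10, 4, 14, mean 7.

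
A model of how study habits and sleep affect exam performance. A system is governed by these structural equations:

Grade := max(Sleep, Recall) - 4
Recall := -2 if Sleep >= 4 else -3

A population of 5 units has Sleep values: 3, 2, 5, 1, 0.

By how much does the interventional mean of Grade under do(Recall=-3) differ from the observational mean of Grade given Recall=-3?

0.7

Every unit gets Recall=-3 under the intervention. Grade values become -1, -2, 1, -3, -4; E[Grade|do(Recall=-3)] = -1.8.
Observing Recall=-3 restricts to units where Recall's equation naturally yields -3: Sleep ∈ {3, 2, 1, 0}. In that subpopulation Grade = -1, -2, -3, -4, mean -2.5.
Difference = -1.8 − (-2.5) = 0.7.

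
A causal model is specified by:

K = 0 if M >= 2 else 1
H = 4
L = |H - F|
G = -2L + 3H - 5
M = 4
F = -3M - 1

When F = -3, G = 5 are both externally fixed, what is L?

The joint intervention fixes F = -3, G = 5, removing each variable's own equation.
L = |H - F|  [with H=4, F=-3]  = 7

7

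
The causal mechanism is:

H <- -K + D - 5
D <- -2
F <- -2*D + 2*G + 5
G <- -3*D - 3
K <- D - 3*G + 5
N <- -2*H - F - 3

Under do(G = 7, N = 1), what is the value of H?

Setting G = 7, N = 1 by intervention discards those variables' equations.
K = D - 3*G + 5  [with D=-2, G=7]  = -18
H = -K + D - 5  [with K=-18, D=-2]  = 11

11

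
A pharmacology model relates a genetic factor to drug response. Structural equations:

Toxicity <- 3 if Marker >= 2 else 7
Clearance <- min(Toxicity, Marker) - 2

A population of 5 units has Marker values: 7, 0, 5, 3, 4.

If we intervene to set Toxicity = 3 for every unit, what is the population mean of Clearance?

0.4

Under do(Toxicity=3), Toxicity's equation is replaced by Toxicity=3 for every unit. Per-unit Clearance: 1, -2, 1, 1, 1. Mean = 0.4.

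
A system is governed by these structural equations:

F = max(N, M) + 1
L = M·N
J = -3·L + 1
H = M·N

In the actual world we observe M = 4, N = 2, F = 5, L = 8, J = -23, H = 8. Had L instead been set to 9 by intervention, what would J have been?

Intervening sets L = 9 and removes its equation (L = M·N).
J = -3·L + 1  [with L=9]  = -26

-26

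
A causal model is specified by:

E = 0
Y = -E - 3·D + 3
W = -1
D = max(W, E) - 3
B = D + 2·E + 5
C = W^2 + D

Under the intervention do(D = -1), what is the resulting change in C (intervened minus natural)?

2

The intervention breaks the incoming arrows to D: D = max(W, E) - 3 no longer applies, and D = -1.
C = W^2 + D  [with W=-1, D=-1]  = 0
Without intervention: D = max(W, E) - 3  [with W=-1, E=0]  = -3; C = W^2 + D  [with W=-1, D=-3]  = -2.
Change = 0 − (-2) = 2.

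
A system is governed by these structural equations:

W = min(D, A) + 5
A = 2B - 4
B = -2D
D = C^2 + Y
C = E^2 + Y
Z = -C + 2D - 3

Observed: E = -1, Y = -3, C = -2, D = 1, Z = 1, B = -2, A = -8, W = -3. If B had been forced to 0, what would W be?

1

Intervening sets B = 0 and removes its equation (B = -2D).
C = E^2 + Y  [with E=-1, Y=-3]  = -2
D = C^2 + Y  [with C=-2, Y=-3]  = 1
A = 2B - 4  [with B=0]  = -4
W = min(D, A) + 5  [with D=1, A=-4]  = 1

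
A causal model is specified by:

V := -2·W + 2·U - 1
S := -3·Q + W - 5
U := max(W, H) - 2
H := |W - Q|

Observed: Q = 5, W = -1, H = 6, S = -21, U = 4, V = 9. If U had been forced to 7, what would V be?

The intervention breaks the incoming arrows to U: U := max(W, H) - 2 no longer applies, and U = 7.
V = -2·W + 2·U - 1  [with W=-1, U=7]  = 15

15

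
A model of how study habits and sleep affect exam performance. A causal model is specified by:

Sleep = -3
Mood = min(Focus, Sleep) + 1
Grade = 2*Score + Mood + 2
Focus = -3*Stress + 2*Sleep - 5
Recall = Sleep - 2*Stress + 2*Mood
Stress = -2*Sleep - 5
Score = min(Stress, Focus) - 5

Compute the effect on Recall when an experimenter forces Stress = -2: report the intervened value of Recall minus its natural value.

24

Under do(Stress=-2), the mechanism Stress = -2*Sleep - 5 is discarded; Stress is fixed at -2.
Focus = -3*Stress + 2*Sleep - 5  [with Stress=-2, Sleep=-3]  = -5
Mood = min(Focus, Sleep) + 1  [with Focus=-5, Sleep=-3]  = -4
Recall = Sleep - 2*Stress + 2*Mood  [with Sleep=-3, Stress=-2, Mood=-4]  = -7
Without intervention: Stress = -2*Sleep - 5  [with Sleep=-3]  = 1; Focus = -3*Stress + 2*Sleep - 5  [with Stress=1, Sleep=-3]  = -14; Mood = min(Focus, Sleep) + 1  [with Focus=-14, Sleep=-3]  = -13; Recall = Sleep - 2*Stress + 2*Mood  [with Sleep=-3, Stress=1, Mood=-13]  = -31.
Change = -7 − (-31) = 24.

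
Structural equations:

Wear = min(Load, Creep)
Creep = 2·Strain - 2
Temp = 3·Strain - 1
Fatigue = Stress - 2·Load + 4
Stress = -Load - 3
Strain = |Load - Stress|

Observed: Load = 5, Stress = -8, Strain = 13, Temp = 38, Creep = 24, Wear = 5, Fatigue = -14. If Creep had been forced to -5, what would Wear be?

-5

The intervention breaks the incoming arrows to Creep: Creep = 2·Strain - 2 no longer applies, and Creep = -5.
Wear = min(Load, Creep)  [with Load=5, Creep=-5]  = -5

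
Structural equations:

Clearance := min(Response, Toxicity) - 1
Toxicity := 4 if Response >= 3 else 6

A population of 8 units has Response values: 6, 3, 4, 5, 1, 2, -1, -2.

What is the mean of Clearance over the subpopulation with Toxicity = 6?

Observing Toxicity=6 restricts to units where Toxicity's equation naturally yields 6: Response ∈ {1, 2, -1, -2}. In that subpopulation Clearance = 0, 1, -2, -3, mean -1.

-1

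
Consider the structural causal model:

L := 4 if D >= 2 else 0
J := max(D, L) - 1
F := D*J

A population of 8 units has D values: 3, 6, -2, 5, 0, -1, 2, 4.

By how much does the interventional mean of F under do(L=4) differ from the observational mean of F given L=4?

Every unit gets L=4 under the intervention. F values become 9, 30, -6, 20, 0, -3, 6, 12; E[F|do(L=4)] = 8.5.
E[F|L=4] averages over only the 5 units with L=4 (D = 3, 6, 5, 2, 4): F = 9, 30, 20, 6, 12, mean 15.4.
Difference = 8.5 − 15.4 = -6.9.

-6.9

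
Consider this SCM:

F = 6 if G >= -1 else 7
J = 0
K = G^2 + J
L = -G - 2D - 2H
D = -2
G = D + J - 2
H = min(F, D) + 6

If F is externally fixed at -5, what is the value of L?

6

The intervention breaks the incoming arrows to F: F = 6 if G >= -1 else 7 no longer applies, and F = -5.
G = D + J - 2  [with D=-2, J=0]  = -4
H = min(F, D) + 6  [with F=-5, D=-2]  = 1
L = -G - 2D - 2H  [with G=-4, D=-2, H=1]  = 6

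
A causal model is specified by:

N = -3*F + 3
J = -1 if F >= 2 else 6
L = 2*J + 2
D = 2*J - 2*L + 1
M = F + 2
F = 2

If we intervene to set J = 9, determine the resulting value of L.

20

Under do(J=9), the mechanism J = -1 if F >= 2 else 6 is discarded; J is fixed at 9.
L = 2*J + 2  [with J=9]  = 20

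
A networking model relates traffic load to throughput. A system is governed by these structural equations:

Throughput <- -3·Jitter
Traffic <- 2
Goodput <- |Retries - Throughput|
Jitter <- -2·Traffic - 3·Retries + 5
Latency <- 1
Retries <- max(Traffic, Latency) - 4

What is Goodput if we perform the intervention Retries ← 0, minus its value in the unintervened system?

The intervention breaks the incoming arrows to Retries: Retries <- max(Traffic, Latency) - 4 no longer applies, and Retries = 0.
Jitter = -2·Traffic - 3·Retries + 5  [with Traffic=2, Retries=0]  = 1
Throughput = -3·Jitter  [with Jitter=1]  = -3
Goodput = |Retries - Throughput|  [with Retries=0, Throughput=-3]  = 3
Without intervention: Retries = max(Traffic, Latency) - 4  [with Traffic=2, Latency=1]  = -2; Jitter = -2·Traffic - 3·Retries + 5  [with Traffic=2, Retries=-2]  = 7; Throughput = -3·Jitter  [with Jitter=7]  = -21; Goodput = |Retries - Throughput|  [with Retries=-2, Throughput=-21]  = 19.
Change = 3 − 19 = -16.

-16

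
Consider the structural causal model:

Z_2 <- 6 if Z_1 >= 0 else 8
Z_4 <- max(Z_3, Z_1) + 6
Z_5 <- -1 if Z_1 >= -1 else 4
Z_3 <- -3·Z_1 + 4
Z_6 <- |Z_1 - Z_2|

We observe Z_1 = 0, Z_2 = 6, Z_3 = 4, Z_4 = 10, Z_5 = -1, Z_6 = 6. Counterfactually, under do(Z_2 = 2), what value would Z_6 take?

2

Under do(Z_2=2), the mechanism Z_2 <- 6 if Z_1 >= 0 else 8 is discarded; Z_2 is fixed at 2.
Z_6 = |Z_1 - Z_2|  [with Z_1=0, Z_2=2]  = 2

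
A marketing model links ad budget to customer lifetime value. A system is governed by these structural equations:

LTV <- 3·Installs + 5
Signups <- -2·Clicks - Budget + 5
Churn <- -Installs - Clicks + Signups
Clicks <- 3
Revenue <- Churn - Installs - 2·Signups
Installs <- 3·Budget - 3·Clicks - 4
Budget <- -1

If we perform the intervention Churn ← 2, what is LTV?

-43

Under do(Churn=2), the mechanism Churn <- -Installs - Clicks + Signups is discarded; Churn is fixed at 2.
Since LTV is not a descendant of the intervened variable, it is unaffected.
Installs = 3·Budget - 3·Clicks - 4  [with Budget=-1, Clicks=3]  = -16
LTV = 3·Installs + 5  [with Installs=-16]  = -43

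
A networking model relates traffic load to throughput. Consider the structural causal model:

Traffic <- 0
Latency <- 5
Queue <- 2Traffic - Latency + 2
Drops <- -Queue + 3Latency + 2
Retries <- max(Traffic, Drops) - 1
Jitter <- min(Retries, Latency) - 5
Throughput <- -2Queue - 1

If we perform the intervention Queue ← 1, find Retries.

15

do(Queue=1) replaces the equation Queue <- 2Traffic - Latency + 2 with the constant Queue = 1.
Drops = -Queue + 3Latency + 2  [with Queue=1, Latency=5]  = 16
Retries = max(Traffic, Drops) - 1  [with Traffic=0, Drops=16]  = 15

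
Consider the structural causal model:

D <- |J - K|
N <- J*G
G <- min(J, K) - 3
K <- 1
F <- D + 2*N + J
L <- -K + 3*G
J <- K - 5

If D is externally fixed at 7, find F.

The intervention breaks the incoming arrows to D: D <- |J - K| no longer applies, and D = 7.
J = K - 5  [with K=1]  = -4
G = min(J, K) - 3  [with J=-4, K=1]  = -7
N = J*G  [with J=-4, G=-7]  = 28
F = D + 2*N + J  [with D=7, N=28, J=-4]  = 59

59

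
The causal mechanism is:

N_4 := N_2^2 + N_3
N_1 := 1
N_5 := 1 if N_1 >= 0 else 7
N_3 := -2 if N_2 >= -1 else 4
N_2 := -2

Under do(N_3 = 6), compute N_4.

10

The intervention breaks the incoming arrows to N_3: N_3 := -2 if N_2 >= -1 else 4 no longer applies, and N_3 = 6.
N_4 = N_2^2 + N_3  [with N_2=-2, N_3=6]  = 10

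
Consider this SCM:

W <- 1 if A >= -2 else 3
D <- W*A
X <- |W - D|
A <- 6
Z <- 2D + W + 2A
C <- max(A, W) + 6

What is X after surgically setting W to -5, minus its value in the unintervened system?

20

Under do(W=-5), the mechanism W <- 1 if A >= -2 else 3 is discarded; W is fixed at -5.
D = W*A  [with W=-5, A=6]  = -30
X = |W - D|  [with W=-5, D=-30]  = 25
Without intervention: W = 1 if A >= -2 else 3  [with A=6]  = 1; D = W*A  [with W=1, A=6]  = 6; X = |W - D|  [with W=1, D=6]  = 5.
Change = 25 − 5 = 20.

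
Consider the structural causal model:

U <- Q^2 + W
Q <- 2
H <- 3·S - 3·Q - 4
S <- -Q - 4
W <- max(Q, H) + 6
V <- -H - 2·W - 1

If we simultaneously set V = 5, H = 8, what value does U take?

18

Under do(V = 5, H = 8), each intervened variable's structural equation is replaced by its fixed value.
W = max(Q, H) + 6  [with Q=2, H=8]  = 14
U = Q^2 + W  [with Q=2, W=14]  = 18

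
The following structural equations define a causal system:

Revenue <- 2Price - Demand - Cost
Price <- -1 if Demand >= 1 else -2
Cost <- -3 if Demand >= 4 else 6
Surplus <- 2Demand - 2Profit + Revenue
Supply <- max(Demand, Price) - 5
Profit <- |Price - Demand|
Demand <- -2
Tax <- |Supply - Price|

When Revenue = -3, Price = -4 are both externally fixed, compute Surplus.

-11

Under do(Revenue = -3, Price = -4), each intervened variable's structural equation is replaced by its fixed value.
Profit = |Price - Demand|  [with Price=-4, Demand=-2]  = 2
Surplus = 2Demand - 2Profit + Revenue  [with Demand=-2, Profit=2, Revenue=-3]  = -11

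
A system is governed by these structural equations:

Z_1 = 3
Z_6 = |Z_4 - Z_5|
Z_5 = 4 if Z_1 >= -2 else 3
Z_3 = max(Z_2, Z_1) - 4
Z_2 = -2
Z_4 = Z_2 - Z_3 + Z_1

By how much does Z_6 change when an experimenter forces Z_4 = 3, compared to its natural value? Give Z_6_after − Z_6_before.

-1

Under do(Z_4=3), the mechanism Z_4 = Z_2 - Z_3 + Z_1 is discarded; Z_4 is fixed at 3.
Z_5 = 4 if Z_1 >= -2 else 3  [with Z_1=3]  = 4
Z_6 = |Z_4 - Z_5|  [with Z_4=3, Z_5=4]  = 1
Without intervention: Z_3 = max(Z_2, Z_1) - 4  [with Z_2=-2, Z_1=3]  = -1; Z_4 = Z_2 - Z_3 + Z_1  [with Z_2=-2, Z_3=-1, Z_1=3]  = 2; Z_5 = 4 if Z_1 >= -2 else 3  [with Z_1=3]  = 4; Z_6 = |Z_4 - Z_5|  [with Z_4=2, Z_5=4]  = 2.
Change = 1 − 2 = -1.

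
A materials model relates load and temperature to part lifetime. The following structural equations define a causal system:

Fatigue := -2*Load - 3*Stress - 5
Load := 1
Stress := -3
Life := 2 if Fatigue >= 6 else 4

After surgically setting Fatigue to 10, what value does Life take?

2

The intervention breaks the incoming arrows to Fatigue: Fatigue := -2*Load - 3*Stress - 5 no longer applies, and Fatigue = 10.
Life = 2 if Fatigue >= 6 else 4  [with Fatigue=10]  = 2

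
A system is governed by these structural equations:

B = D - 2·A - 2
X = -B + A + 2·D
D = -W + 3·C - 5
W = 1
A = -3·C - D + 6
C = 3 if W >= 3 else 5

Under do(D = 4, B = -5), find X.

Setting D = 4, B = -5 by intervention discards those variables' equations.
C = 3 if W >= 3 else 5  [with W=1]  = 5
A = -3·C - D + 6  [with C=5, D=4]  = -13
X = -B + A + 2·D  [with B=-5, A=-13, D=4]  = 0

0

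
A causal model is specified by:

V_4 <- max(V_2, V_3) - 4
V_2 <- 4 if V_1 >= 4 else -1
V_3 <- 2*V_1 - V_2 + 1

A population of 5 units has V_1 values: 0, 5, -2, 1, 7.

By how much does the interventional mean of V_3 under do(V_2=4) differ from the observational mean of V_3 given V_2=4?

The intervention sets V_2=4 in all 5 units regardless of V_1. Recomputing V_3 per unit gives -3, 7, -7, -1, 11; average 1.4.
Conditioning on V_2=4 selects the 2 unit(s) with V_1 ∈ {5, 7}. Their V_3 values: 7, 11. Mean = 9.
Difference = 1.4 − 9 = -7.6.

-7.6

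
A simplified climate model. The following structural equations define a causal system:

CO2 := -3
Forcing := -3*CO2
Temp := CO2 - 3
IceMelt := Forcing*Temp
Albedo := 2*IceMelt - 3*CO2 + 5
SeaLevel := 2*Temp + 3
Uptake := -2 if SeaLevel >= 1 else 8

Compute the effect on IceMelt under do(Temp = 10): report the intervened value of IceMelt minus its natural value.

The intervention breaks the incoming arrows to Temp: Temp := CO2 - 3 no longer applies, and Temp = 10.
Forcing = -3*CO2  [with CO2=-3]  = 9
IceMelt = Forcing*Temp  [with Forcing=9, Temp=10]  = 90
Without intervention: Forcing = -3*CO2  [with CO2=-3]  = 9; Temp = CO2 - 3  [with CO2=-3]  = -6; IceMelt = Forcing*Temp  [with Forcing=9, Temp=-6]  = -54.
Change = 90 − (-54) = 144.

144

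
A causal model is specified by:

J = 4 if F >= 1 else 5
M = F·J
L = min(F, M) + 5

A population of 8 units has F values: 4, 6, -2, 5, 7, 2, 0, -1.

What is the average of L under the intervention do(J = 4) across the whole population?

6.5

Under do(J=4), J's equation is replaced by J=4 for every unit. Per-unit L: 9, 11, -3, 10, 12, 7, 5, 1. Mean = 6.5.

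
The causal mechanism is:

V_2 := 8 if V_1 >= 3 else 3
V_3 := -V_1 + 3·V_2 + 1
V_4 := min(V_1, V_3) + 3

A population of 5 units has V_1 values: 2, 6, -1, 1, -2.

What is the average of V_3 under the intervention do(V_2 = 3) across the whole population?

8.8

Every unit gets V_2=3 under the intervention. V_3 values become 8, 4, 11, 9, 12; E[V_3|do(V_2=3)] = 8.8.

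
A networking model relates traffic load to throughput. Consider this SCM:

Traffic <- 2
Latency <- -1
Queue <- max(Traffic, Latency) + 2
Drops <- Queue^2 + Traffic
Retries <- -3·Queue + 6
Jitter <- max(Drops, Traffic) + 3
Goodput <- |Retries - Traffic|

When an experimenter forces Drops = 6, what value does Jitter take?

Under do(Drops=6), the mechanism Drops <- Queue^2 + Traffic is discarded; Drops is fixed at 6.
Jitter = max(Drops, Traffic) + 3  [with Drops=6, Traffic=2]  = 9

9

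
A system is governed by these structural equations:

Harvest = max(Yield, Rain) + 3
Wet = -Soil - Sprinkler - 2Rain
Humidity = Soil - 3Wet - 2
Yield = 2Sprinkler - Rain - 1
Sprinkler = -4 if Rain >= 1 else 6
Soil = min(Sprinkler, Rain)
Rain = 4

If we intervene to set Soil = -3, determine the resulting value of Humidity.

do(Soil=-3) replaces the equation Soil = min(Sprinkler, Rain) with the constant Soil = -3.
Sprinkler = -4 if Rain >= 1 else 6  [with Rain=4]  = -4
Wet = -Soil - Sprinkler - 2Rain  [with Soil=-3, Sprinkler=-4, Rain=4]  = -1
Humidity = Soil - 3Wet - 2  [with Soil=-3, Wet=-1]  = -2

-2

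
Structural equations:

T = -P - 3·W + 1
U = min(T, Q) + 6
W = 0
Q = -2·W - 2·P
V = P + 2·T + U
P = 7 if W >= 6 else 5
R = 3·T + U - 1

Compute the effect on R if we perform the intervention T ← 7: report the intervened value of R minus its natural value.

33

Under do(T=7), the mechanism T = -P - 3·W + 1 is discarded; T is fixed at 7.
P = 7 if W >= 6 else 5  [with W=0]  = 5
Q = -2·W - 2·P  [with W=0, P=5]  = -10
U = min(T, Q) + 6  [with T=7, Q=-10]  = -4
R = 3·T + U - 1  [with T=7, U=-4]  = 16
Without intervention: P = 7 if W >= 6 else 5  [with W=0]  = 5; Q = -2·W - 2·P  [with W=0, P=5]  = -10; T = -P - 3·W + 1  [with P=5, W=0]  = -4; U = min(T, Q) + 6  [with T=-4, Q=-10]  = -4; R = 3·T + U - 1  [with T=-4, U=-4]  = -17.
Change = 16 − (-17) = 33.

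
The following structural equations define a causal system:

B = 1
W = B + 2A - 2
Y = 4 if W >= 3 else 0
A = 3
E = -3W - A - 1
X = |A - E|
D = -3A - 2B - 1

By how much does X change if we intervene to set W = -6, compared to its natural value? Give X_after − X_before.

The intervention breaks the incoming arrows to W: W = B + 2A - 2 no longer applies, and W = -6.
E = -3W - A - 1  [with W=-6, A=3]  = 14
X = |A - E|  [with A=3, E=14]  = 11
Without intervention: W = B + 2A - 2  [with B=1, A=3]  = 5; E = -3W - A - 1  [with W=5, A=3]  = -19; X = |A - E|  [with A=3, E=-19]  = 22.
Change = 11 − 22 = -11.

-11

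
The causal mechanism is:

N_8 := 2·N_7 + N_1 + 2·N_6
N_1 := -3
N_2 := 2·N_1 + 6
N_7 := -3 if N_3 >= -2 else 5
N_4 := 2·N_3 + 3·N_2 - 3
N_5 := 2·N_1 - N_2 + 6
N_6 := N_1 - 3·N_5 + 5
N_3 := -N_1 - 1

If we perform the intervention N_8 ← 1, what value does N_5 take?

do(N_8=1) replaces the equation N_8 := 2·N_7 + N_1 + 2·N_6 with the constant N_8 = 1.
N_5 is not downstream of the intervention, so its value is determined by the original equations.
N_2 = 2·N_1 + 6  [with N_1=-3]  = 0
N_5 = 2·N_1 - N_2 + 6  [with N_1=-3, N_2=0]  = 0

0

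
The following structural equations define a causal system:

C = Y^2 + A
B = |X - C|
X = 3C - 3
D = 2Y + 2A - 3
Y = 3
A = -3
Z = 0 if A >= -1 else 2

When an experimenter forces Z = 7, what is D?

-3

Intervening sets Z = 7 and removes its equation (Z = 0 if A >= -1 else 2).
Since D is not a descendant of the intervened variable, it is unaffected.
D = 2Y + 2A - 3  [with Y=3, A=-3]  = -3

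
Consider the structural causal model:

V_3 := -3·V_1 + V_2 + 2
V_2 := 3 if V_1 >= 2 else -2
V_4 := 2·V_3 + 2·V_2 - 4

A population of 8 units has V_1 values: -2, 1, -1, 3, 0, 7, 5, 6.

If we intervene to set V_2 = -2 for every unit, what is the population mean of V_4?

-22.25

do(V_2=-2) breaks V_2's dependence on V_1. With V_2=-2 fixed, V_4 across the units is 4, -14, -2, -26, -8, -50, -38, -44, mean -22.25.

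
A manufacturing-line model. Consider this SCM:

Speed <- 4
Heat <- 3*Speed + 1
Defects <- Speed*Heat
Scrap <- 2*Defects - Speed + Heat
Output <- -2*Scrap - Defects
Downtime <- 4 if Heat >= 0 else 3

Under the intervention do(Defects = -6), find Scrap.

The intervention breaks the incoming arrows to Defects: Defects <- Speed*Heat no longer applies, and Defects = -6.
Heat = 3*Speed + 1  [with Speed=4]  = 13
Scrap = 2*Defects - Speed + Heat  [with Defects=-6, Speed=4, Heat=13]  = -3

-3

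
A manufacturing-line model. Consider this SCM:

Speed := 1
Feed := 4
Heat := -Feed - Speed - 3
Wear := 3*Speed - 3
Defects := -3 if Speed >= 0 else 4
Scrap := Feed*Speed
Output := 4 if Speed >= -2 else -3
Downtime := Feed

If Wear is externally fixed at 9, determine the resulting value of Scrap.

4

Under do(Wear=9), the mechanism Wear := 3*Speed - 3 is discarded; Wear is fixed at 9.
Since Scrap is not a descendant of the intervened variable, it is unaffected.
Scrap = Feed*Speed  [with Feed=4, Speed=1]  = 4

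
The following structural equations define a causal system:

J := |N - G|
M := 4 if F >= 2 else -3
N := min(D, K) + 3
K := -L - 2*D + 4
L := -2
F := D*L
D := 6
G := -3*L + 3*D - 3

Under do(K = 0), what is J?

18

The intervention breaks the incoming arrows to K: K := -L - 2*D + 4 no longer applies, and K = 0.
N = min(D, K) + 3  [with D=6, K=0]  = 3
G = -3*L + 3*D - 3  [with L=-2, D=6]  = 21
J = |N - G|  [with N=3, G=21]  = 18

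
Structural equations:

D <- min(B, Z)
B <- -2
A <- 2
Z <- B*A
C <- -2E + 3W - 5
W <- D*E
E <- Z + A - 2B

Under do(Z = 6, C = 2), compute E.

The joint intervention fixes Z = 6, C = 2, removing each variable's own equation.
E = Z + A - 2B  [with Z=6, A=2, B=-2]  = 12

12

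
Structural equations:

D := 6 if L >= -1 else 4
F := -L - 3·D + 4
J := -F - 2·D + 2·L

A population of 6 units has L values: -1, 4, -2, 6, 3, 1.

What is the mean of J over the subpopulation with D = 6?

9.8

Conditioning on D=6 selects the 5 unit(s) with L ∈ {-1, 4, 6, 3, 1}. Their J values: -1, 14, 20, 11, 5. Mean = 9.8.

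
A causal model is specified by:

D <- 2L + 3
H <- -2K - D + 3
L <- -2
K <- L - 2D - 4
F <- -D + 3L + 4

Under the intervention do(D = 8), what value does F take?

-10

Under do(D=8), the mechanism D <- 2L + 3 is discarded; D is fixed at 8.
F = -D + 3L + 4  [with D=8, L=-2]  = -10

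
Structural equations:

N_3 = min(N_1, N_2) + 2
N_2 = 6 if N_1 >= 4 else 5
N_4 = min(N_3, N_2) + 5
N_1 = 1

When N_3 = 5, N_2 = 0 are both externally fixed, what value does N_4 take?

5

The joint intervention fixes N_3 = 5, N_2 = 0, removing each variable's own equation.
N_4 = min(N_3, N_2) + 5  [with N_3=5, N_2=0]  = 5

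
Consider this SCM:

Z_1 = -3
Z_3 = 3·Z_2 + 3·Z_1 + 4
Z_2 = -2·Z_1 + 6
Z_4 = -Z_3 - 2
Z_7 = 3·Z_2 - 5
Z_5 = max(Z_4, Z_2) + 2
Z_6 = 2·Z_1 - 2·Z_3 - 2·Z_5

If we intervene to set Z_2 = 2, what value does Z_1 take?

Under do(Z_2=2), the mechanism Z_2 = -2·Z_1 + 6 is discarded; Z_2 is fixed at 2.
Z_1 is not downstream of the intervention, so its value is determined by the original equations.

-3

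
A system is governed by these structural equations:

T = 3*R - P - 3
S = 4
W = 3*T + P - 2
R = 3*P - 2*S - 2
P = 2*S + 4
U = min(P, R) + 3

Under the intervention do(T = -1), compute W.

Under do(T=-1), the mechanism T = 3*R - P - 3 is discarded; T is fixed at -1.
P = 2*S + 4  [with S=4]  = 12
W = 3*T + P - 2  [with T=-1, P=12]  = 7

7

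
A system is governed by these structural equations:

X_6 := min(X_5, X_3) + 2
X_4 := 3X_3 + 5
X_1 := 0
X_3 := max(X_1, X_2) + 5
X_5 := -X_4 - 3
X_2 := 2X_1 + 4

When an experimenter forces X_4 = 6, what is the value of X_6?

-7

Under do(X_4=6), the mechanism X_4 := 3X_3 + 5 is discarded; X_4 is fixed at 6.
X_2 = 2X_1 + 4  [with X_1=0]  = 4
X_3 = max(X_1, X_2) + 5  [with X_1=0, X_2=4]  = 9
X_5 = -X_4 - 3  [with X_4=6]  = -9
X_6 = min(X_5, X_3) + 2  [with X_5=-9, X_3=9]  = -7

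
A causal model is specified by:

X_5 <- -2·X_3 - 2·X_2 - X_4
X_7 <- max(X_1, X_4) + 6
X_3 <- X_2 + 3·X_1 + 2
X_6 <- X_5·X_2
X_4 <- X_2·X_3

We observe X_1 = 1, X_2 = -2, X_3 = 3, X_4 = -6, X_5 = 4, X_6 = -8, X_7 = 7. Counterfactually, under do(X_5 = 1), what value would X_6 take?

-2

The intervention breaks the incoming arrows to X_5: X_5 <- -2·X_3 - 2·X_2 - X_4 no longer applies, and X_5 = 1.
X_6 = X_5·X_2  [with X_5=1, X_2=-2]  = -2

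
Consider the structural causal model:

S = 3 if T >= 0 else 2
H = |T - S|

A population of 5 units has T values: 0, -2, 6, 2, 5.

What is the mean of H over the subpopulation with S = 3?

2.25

E[H|S=3] averages over only the 4 units with S=3 (T = 0, 6, 2, 5): H = 3, 3, 1, 2, mean 2.25.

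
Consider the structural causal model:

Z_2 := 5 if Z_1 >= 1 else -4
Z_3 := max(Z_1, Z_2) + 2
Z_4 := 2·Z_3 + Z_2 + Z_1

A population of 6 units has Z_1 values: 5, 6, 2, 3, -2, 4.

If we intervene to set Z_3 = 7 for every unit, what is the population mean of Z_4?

20.5

Under do(Z_3=7), Z_3's equation is replaced by Z_3=7 for every unit. Per-unit Z_4: 24, 25, 21, 22, 8, 23. Mean = 20.5.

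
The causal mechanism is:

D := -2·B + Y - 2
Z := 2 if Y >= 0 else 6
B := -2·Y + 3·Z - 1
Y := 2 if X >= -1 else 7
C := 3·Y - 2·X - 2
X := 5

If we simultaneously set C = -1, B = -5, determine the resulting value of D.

Setting C = -1, B = -5 by intervention discards those variables' equations.
Y = 2 if X >= -1 else 7  [with X=5]  = 2
D = -2·B + Y - 2  [with B=-5, Y=2]  = 10

10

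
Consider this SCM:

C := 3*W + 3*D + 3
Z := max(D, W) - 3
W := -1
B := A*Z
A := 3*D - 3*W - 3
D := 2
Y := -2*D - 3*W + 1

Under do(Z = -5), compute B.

-30

Under do(Z=-5), the mechanism Z := max(D, W) - 3 is discarded; Z is fixed at -5.
A = 3*D - 3*W - 3  [with D=2, W=-1]  = 6
B = A*Z  [with A=6, Z=-5]  = -30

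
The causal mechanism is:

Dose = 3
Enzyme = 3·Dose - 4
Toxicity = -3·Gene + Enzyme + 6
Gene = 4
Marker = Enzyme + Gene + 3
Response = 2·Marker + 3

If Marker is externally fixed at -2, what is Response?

-1

Intervening sets Marker = -2 and removes its equation (Marker = Enzyme + Gene + 3).
Response = 2·Marker + 3  [with Marker=-2]  = -1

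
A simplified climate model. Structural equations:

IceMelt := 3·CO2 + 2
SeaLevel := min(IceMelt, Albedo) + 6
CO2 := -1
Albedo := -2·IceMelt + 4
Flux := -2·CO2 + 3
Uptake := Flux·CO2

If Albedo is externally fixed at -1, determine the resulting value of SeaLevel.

The intervention breaks the incoming arrows to Albedo: Albedo := -2·IceMelt + 4 no longer applies, and Albedo = -1.
IceMelt = 3·CO2 + 2  [with CO2=-1]  = -1
SeaLevel = min(IceMelt, Albedo) + 6  [with IceMelt=-1, Albedo=-1]  = 5

5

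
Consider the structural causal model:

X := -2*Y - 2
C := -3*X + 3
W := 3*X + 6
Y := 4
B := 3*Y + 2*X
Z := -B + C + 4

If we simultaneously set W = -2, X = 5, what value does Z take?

-30

Setting W = -2, X = 5 by intervention discards those variables' equations.
C = -3*X + 3  [with X=5]  = -12
B = 3*Y + 2*X  [with Y=4, X=5]  = 22
Z = -B + C + 4  [with B=22, C=-12]  = -30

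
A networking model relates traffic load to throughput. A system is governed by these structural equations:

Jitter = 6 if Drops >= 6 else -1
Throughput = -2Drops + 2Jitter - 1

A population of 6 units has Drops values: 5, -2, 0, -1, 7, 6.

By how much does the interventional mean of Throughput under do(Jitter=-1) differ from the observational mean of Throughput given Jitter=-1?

do(Jitter=-1) breaks Jitter's dependence on Drops. With Jitter=-1 fixed, Throughput across the units is -13, 1, -3, -1, -17, -15, mean -8.
Observing Jitter=-1 restricts to units where Jitter's equation naturally yields -1: Drops ∈ {5, -2, 0, -1}. In that subpopulation Throughput = -13, 1, -3, -1, mean -4.
Difference = -8 − (-4) = -4.

-4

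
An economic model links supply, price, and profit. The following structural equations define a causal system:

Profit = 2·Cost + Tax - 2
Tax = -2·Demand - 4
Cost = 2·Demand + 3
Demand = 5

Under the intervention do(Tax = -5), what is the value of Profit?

19

The intervention breaks the incoming arrows to Tax: Tax = -2·Demand - 4 no longer applies, and Tax = -5.
Cost = 2·Demand + 3  [with Demand=5]  = 13
Profit = 2·Cost + Tax - 2  [with Cost=13, Tax=-5]  = 19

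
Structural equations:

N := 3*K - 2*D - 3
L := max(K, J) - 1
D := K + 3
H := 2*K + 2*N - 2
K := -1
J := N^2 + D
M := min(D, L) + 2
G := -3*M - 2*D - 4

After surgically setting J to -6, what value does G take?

-8

The intervention breaks the incoming arrows to J: J := N^2 + D no longer applies, and J = -6.
D = K + 3  [with K=-1]  = 2
L = max(K, J) - 1  [with K=-1, J=-6]  = -2
M = min(D, L) + 2  [with D=2, L=-2]  = 0
G = -3*M - 2*D - 4  [with M=0, D=2]  = -8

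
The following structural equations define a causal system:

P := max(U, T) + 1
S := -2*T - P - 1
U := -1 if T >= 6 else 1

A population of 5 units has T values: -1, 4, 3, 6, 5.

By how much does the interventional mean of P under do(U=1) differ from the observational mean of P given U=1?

Under do(U=1), U's equation is replaced by U=1 for every unit. Per-unit P: 2, 5, 4, 7, 6. Mean = 4.8.
Conditioning on U=1 selects the 4 unit(s) with T ∈ {-1, 4, 3, 5}. Their P values: 2, 5, 4, 6. Mean = 4.25.
Difference = 4.8 − 4.25 = 0.55.

0.55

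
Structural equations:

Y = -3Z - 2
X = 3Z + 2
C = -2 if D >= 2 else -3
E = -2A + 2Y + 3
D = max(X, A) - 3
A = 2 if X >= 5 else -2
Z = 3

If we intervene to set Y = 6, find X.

11

The intervention breaks the incoming arrows to Y: Y = -3Z - 2 no longer applies, and Y = 6.
Since X is not a descendant of the intervened variable, it is unaffected.
X = 3Z + 2  [with Z=3]  = 11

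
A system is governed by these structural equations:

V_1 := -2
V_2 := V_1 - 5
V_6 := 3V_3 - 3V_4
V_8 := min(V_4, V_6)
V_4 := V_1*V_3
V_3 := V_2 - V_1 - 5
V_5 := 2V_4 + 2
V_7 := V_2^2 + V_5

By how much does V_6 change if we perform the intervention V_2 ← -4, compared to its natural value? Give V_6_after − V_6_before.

Under do(V_2=-4), the mechanism V_2 := V_1 - 5 is discarded; V_2 is fixed at -4.
V_3 = V_2 - V_1 - 5  [with V_2=-4, V_1=-2]  = -7
V_4 = V_1*V_3  [with V_1=-2, V_3=-7]  = 14
V_6 = 3V_3 - 3V_4  [with V_3=-7, V_4=14]  = -63
Without intervention: V_2 = V_1 - 5  [with V_1=-2]  = -7; V_3 = V_2 - V_1 - 5  [with V_2=-7, V_1=-2]  = -10; V_4 = V_1*V_3  [with V_1=-2, V_3=-10]  = 20; V_6 = 3V_3 - 3V_4  [with V_3=-10, V_4=20]  = -90.
Change = -63 − (-90) = 27.

27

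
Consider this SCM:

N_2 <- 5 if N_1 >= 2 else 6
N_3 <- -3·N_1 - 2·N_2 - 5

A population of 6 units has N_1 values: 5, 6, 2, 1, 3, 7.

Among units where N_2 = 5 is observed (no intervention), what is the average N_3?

Observing N_2=5 restricts to units where N_2's equation naturally yields 5: N_1 ∈ {5, 6, 2, 3, 7}. In that subpopulation N_3 = -30, -33, -21, -24, -36, mean -28.8.

-28.8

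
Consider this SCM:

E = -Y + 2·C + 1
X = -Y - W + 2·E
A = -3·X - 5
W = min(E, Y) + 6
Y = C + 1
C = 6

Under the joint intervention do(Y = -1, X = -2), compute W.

The joint intervention fixes Y = -1, X = -2, removing each variable's own equation.
E = -Y + 2·C + 1  [with Y=-1, C=6]  = 14
W = min(E, Y) + 6  [with E=14, Y=-1]  = 5

5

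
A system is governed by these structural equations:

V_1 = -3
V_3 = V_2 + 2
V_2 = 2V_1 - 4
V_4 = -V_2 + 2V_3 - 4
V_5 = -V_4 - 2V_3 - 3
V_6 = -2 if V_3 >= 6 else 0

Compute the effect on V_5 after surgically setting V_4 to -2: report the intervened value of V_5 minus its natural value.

-8

Intervening sets V_4 = -2 and removes its equation (V_4 = -V_2 + 2V_3 - 4).
V_2 = 2V_1 - 4  [with V_1=-3]  = -10
V_3 = V_2 + 2  [with V_2=-10]  = -8
V_5 = -V_4 - 2V_3 - 3  [with V_4=-2, V_3=-8]  = 15
Without intervention: V_2 = 2V_1 - 4  [with V_1=-3]  = -10; V_3 = V_2 + 2  [with V_2=-10]  = -8; V_4 = -V_2 + 2V_3 - 4  [with V_2=-10, V_3=-8]  = -10; V_5 = -V_4 - 2V_3 - 3  [with V_4=-10, V_3=-8]  = 23.
Change = 15 − 23 = -8.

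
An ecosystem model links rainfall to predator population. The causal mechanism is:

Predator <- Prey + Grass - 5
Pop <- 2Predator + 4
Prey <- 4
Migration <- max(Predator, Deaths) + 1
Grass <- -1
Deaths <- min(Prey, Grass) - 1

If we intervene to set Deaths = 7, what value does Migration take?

8

Intervening sets Deaths = 7 and removes its equation (Deaths <- min(Prey, Grass) - 1).
Predator = Prey + Grass - 5  [with Prey=4, Grass=-1]  = -2
Migration = max(Predator, Deaths) + 1  [with Predator=-2, Deaths=7]  = 8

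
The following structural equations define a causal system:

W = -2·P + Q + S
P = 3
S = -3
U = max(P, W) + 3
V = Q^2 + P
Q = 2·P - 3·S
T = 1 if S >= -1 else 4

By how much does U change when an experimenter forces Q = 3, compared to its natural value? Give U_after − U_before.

-3

The intervention breaks the incoming arrows to Q: Q = 2·P - 3·S no longer applies, and Q = 3.
W = -2·P + Q + S  [with P=3, Q=3, S=-3]  = -6
U = max(P, W) + 3  [with P=3, W=-6]  = 6
Without intervention: Q = 2·P - 3·S  [with P=3, S=-3]  = 15; W = -2·P + Q + S  [with P=3, Q=15, S=-3]  = 6; U = max(P, W) + 3  [with P=3, W=6]  = 9.
Change = 6 − 9 = -3.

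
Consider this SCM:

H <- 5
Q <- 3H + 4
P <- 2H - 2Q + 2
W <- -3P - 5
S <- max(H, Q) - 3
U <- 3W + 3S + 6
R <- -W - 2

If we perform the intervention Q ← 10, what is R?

Under do(Q=10), the mechanism Q <- 3H + 4 is discarded; Q is fixed at 10.
P = 2H - 2Q + 2  [with H=5, Q=10]  = -8
W = -3P - 5  [with P=-8]  = 19
R = -W - 2  [with W=19]  = -21

-21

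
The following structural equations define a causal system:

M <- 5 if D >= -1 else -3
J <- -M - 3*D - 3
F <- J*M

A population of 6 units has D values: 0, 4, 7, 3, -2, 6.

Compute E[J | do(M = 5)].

-17

Under do(M=5), M's equation is replaced by M=5 for every unit. Per-unit J: -8, -20, -29, -17, -2, -26. Mean = -17.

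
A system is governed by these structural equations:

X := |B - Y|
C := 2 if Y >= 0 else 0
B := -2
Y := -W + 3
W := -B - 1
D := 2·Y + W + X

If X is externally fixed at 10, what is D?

15

The intervention breaks the incoming arrows to X: X := |B - Y| no longer applies, and X = 10.
W = -B - 1  [with B=-2]  = 1
Y = -W + 3  [with W=1]  = 2
D = 2·Y + W + X  [with Y=2, W=1, X=10]  = 15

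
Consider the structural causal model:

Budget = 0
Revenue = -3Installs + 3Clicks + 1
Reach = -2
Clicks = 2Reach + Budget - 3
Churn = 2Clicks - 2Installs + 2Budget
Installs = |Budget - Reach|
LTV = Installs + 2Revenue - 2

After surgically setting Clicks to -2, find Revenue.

-11

The intervention breaks the incoming arrows to Clicks: Clicks = 2Reach + Budget - 3 no longer applies, and Clicks = -2.
Installs = |Budget - Reach|  [with Budget=0, Reach=-2]  = 2
Revenue = -3Installs + 3Clicks + 1  [with Installs=2, Clicks=-2]  = -11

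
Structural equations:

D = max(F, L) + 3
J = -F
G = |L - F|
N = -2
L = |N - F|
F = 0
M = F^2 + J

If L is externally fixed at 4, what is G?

Under do(L=4), the mechanism L = |N - F| is discarded; L is fixed at 4.
G = |L - F|  [with L=4, F=0]  = 4

4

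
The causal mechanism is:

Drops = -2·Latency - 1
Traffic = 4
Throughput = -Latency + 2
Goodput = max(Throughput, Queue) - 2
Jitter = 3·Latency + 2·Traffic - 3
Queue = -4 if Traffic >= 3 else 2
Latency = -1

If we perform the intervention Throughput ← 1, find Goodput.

-1

Intervening sets Throughput = 1 and removes its equation (Throughput = -Latency + 2).
Queue = -4 if Traffic >= 3 else 2  [with Traffic=4]  = -4
Goodput = max(Throughput, Queue) - 2  [with Throughput=1, Queue=-4]  = -1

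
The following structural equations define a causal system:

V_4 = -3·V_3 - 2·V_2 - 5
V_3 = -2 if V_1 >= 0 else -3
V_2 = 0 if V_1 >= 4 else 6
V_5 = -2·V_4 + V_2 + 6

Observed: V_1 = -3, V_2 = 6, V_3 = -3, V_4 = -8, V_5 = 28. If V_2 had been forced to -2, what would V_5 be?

do(V_2=-2) replaces the equation V_2 = 0 if V_1 >= 4 else 6 with the constant V_2 = -2.
V_3 = -2 if V_1 >= 0 else -3  [with V_1=-3]  = -3
V_4 = -3·V_3 - 2·V_2 - 5  [with V_3=-3, V_2=-2]  = 8
V_5 = -2·V_4 + V_2 + 6  [with V_4=8, V_2=-2]  = -12

-12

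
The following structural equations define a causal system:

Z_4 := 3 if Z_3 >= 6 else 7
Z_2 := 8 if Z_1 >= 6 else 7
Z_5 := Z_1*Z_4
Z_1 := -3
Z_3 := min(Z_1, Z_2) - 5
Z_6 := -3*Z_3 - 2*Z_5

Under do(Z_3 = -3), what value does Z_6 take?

51

The intervention breaks the incoming arrows to Z_3: Z_3 := min(Z_1, Z_2) - 5 no longer applies, and Z_3 = -3.
Z_4 = 3 if Z_3 >= 6 else 7  [with Z_3=-3]  = 7
Z_5 = Z_1*Z_4  [with Z_1=-3, Z_4=7]  = -21
Z_6 = -3*Z_3 - 2*Z_5  [with Z_3=-3, Z_5=-21]  = 51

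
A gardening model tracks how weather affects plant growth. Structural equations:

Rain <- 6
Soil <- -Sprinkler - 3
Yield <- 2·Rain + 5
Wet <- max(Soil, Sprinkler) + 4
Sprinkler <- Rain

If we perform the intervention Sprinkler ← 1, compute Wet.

Under do(Sprinkler=1), the mechanism Sprinkler <- Rain is discarded; Sprinkler is fixed at 1.
Soil = -Sprinkler - 3  [with Sprinkler=1]  = -4
Wet = max(Soil, Sprinkler) + 4  [with Soil=-4, Sprinkler=1]  = 5

5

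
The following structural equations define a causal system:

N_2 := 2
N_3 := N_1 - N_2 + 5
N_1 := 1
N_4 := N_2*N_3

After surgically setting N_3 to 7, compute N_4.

The intervention breaks the incoming arrows to N_3: N_3 := N_1 - N_2 + 5 no longer applies, and N_3 = 7.
N_4 = N_2*N_3  [with N_2=2, N_3=7]  = 14

14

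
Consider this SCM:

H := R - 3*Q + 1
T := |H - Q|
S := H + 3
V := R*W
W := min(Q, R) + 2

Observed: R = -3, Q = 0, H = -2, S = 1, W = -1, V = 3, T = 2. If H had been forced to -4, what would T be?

4

The intervention breaks the incoming arrows to H: H := R - 3*Q + 1 no longer applies, and H = -4.
T = |H - Q|  [with H=-4, Q=0]  = 4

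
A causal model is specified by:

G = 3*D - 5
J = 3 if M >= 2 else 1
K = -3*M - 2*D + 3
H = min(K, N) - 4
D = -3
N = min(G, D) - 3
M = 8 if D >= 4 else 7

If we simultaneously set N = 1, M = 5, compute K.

-6

Setting N = 1, M = 5 by intervention discards those variables' equations.
K = -3*M - 2*D + 3  [with M=5, D=-3]  = -6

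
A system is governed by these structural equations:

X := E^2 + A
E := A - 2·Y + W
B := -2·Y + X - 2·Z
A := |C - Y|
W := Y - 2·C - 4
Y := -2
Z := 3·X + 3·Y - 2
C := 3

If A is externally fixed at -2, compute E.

Intervening sets A = -2 and removes its equation (A := |C - Y|).
W = Y - 2·C - 4  [with Y=-2, C=3]  = -12
E = A - 2·Y + W  [with A=-2, Y=-2, W=-12]  = -10

-10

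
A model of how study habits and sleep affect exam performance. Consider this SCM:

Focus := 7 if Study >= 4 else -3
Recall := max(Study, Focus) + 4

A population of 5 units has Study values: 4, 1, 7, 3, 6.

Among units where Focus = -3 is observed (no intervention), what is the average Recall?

6

E[Recall|Focus=-3] averages over only the 2 units with Focus=-3 (Study = 1, 3): Recall = 5, 7, mean 6.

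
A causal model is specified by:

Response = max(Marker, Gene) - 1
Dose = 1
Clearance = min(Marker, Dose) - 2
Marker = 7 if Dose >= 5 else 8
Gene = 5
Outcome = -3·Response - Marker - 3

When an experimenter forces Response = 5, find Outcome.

Under do(Response=5), the mechanism Response = max(Marker, Gene) - 1 is discarded; Response is fixed at 5.
Marker = 7 if Dose >= 5 else 8  [with Dose=1]  = 8
Outcome = -3·Response - Marker - 3  [with Response=5, Marker=8]  = -26

-26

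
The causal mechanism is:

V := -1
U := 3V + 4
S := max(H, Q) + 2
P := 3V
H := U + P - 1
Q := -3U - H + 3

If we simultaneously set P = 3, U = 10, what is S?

14

Setting P = 3, U = 10 by intervention discards those variables' equations.
H = U + P - 1  [with U=10, P=3]  = 12
Q = -3U - H + 3  [with U=10, H=12]  = -39
S = max(H, Q) + 2  [with H=12, Q=-39]  = 14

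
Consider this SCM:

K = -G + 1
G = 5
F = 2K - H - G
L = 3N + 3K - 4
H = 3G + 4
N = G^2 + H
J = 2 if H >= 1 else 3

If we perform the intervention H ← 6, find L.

Under do(H=6), the mechanism H = 3G + 4 is discarded; H is fixed at 6.
N = G^2 + H  [with G=5, H=6]  = 31
K = -G + 1  [with G=5]  = -4
L = 3N + 3K - 4  [with N=31, K=-4]  = 77

77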